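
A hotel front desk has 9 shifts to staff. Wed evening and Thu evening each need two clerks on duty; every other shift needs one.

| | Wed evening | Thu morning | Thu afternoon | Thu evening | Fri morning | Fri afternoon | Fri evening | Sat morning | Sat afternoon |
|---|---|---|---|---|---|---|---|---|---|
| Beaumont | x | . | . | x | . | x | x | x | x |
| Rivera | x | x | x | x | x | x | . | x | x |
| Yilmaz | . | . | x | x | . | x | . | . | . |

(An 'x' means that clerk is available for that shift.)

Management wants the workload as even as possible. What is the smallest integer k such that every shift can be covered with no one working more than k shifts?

4

With 3 clerks and 11 worker-slots to fill, someone must work at least ⌈11/3⌉ = 4 shifts, so k ≥ 4.
k = 4 works: Wed evening→Beaumont+Rivera, Thu morning→Rivera, Thu afternoon→Yilmaz, Thu evening→Rivera+Yilmaz, Fri morning→Rivera, Fri afternoon→Yilmaz, Fri evening→Beaumont, Sat morning→Beaumont, Sat afternoon→Beaumont.
Loads: Beaumont 4, Rivera 4, Yilmaz 3 — all ≤ 4.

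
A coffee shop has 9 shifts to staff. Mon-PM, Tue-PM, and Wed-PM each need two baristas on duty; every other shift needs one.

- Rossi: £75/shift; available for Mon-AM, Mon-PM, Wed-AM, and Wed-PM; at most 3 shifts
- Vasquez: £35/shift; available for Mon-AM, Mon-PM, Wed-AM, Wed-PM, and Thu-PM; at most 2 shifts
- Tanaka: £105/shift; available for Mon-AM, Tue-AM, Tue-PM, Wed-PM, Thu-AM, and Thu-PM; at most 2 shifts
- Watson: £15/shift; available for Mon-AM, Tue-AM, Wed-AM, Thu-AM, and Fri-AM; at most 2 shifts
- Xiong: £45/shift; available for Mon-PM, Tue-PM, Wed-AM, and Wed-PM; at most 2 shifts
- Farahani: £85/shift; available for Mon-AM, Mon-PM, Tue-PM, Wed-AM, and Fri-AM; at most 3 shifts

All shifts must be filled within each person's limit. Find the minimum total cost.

£670

Picking the cheapest available barista for each shift independently would cost £400, but that ignores the shift limits.
An optimal schedule: Mon-AM→Vasquez, Mon-PM→Rossi+Farahani, Tue-AM→Watson, Tue-PM→Xiong+Farahani, Wed-AM→Rossi, Wed-PM→Xiong+Rossi, Thu-AM→Watson, Thu-PM→Vasquez, Fri-AM→Farahani.
Total: 35 + 75 + 85 + 15 + 45 + 85 + 75 + 45 + 75 + 15 + 35 + 85 = £670.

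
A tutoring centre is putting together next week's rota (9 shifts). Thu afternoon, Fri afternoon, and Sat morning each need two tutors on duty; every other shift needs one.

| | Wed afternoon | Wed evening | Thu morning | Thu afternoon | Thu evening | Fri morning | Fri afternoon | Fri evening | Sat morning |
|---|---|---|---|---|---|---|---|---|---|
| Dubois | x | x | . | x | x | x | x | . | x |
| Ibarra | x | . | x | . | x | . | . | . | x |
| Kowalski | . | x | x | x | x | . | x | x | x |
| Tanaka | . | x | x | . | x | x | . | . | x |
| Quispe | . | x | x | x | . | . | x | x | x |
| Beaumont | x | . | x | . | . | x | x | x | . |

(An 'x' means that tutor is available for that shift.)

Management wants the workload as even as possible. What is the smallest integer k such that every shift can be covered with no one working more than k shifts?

With 6 tutors and 12 worker-slots to fill, someone must work at least ⌈12/6⌉ = 2 shifts, so k ≥ 2.
k = 2 works: Wed afternoon→Dubois, Wed evening→Tanaka, Thu morning→Beaumont, Thu afternoon→Dubois+Kowalski, Thu evening→Ibarra, Fri morning→Tanaka, Fri afternoon→Quispe+Beaumont, Fri evening→Kowalski, Sat morning→Ibarra+Quispe.
Loads: Dubois 2, Ibarra 2, Kowalski 2, Tanaka 2, Quispe 2, Beaumont 2 — all ≤ 2.

2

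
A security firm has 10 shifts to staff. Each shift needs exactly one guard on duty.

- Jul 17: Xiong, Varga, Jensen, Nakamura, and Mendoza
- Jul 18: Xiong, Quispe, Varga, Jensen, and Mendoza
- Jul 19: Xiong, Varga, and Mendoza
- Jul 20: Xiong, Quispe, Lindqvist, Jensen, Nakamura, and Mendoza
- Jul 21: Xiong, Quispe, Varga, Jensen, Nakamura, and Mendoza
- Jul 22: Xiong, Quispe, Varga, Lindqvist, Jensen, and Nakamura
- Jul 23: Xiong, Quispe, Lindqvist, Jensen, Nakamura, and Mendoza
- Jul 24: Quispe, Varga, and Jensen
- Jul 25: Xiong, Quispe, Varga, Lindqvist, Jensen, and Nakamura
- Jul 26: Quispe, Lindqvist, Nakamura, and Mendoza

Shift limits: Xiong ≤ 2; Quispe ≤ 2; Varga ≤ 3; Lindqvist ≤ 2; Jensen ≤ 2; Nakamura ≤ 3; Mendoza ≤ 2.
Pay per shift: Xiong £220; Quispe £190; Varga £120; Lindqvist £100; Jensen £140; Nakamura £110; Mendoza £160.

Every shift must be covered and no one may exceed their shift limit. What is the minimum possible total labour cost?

Picking the cheapest available guard for each shift independently would cost £1080, but that ignores the shift limits.
An optimal schedule: Jul 17→Nakamura, Jul 18→Varga, Jul 19→Varga, Jul 20→Lindqvist, Jul 21→Nakamura, Jul 22→Nakamura, Jul 23→Jensen, Jul 24→Varga, Jul 25→Jensen, Jul 26→Lindqvist.
Total: 110 + 120 + 120 + 100 + 110 + 110 + 140 + 120 + 140 + 100 = £1170.

£1170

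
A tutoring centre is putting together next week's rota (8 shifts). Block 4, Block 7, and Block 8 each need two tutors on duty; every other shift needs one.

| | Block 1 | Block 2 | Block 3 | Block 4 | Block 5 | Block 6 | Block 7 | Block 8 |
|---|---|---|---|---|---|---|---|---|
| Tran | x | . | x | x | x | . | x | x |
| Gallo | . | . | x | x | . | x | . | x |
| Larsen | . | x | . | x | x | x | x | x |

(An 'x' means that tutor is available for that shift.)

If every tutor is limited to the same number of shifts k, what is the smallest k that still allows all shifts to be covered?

4

With 3 tutors and 11 worker-slots to fill, someone must work at least ⌈11/3⌉ = 4 shifts, so k ≥ 4.
k = 4 works: Block 1→Tran, Block 2→Larsen, Block 3→Tran, Block 4→Gallo+Larsen, Block 5→Tran, Block 6→Gallo, Block 7→Tran+Larsen, Block 8→Gallo+Larsen.
Loads: Tran 4, Gallo 3, Larsen 4 — all ≤ 4.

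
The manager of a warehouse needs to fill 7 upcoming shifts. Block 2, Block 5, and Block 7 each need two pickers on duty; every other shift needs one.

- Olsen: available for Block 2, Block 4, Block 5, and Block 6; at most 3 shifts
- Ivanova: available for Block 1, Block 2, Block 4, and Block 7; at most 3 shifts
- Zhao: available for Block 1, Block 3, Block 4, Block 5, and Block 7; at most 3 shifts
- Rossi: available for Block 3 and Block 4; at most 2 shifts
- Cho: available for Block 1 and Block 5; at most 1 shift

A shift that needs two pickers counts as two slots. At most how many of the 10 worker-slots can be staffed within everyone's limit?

Total capacity across all pickers is 3+3+3+2+1 = 12, and 10 slots are needed, so at most 10 can be filled.
An assignment achieving 10: Block 1→Ivanova, Block 2→Olsen+Ivanova, Block 3→Zhao, Block 4→Rossi, Block 5→Olsen+Zhao, Block 6→Olsen, Block 7→Ivanova+Zhao.
Loads: Olsen 3/3, Ivanova 3/3, Zhao 3/3, Rossi 1/2, Cho 0/1.

10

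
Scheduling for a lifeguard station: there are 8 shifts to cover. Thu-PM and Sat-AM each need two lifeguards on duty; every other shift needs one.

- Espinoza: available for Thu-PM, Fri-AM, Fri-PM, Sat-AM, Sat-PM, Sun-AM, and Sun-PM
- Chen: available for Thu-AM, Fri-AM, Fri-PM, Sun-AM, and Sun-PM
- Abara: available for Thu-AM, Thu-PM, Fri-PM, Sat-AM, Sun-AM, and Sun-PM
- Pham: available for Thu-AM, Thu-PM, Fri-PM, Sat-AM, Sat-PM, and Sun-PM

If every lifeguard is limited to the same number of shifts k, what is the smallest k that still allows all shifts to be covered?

With 4 lifeguards and 10 worker-slots to fill, someone must work at least ⌈10/4⌉ = 3 shifts, so k ≥ 3.
k = 3 works: Thu-AM→Chen, Thu-PM→Espinoza+Abara, Fri-AM→Espinoza, Fri-PM→Chen, Sat-AM→Abara+Pham, Sat-PM→Espinoza, Sun-AM→Chen, Sun-PM→Abara.
Loads: Espinoza 3, Chen 3, Abara 3, Pham 1 — all ≤ 3.

3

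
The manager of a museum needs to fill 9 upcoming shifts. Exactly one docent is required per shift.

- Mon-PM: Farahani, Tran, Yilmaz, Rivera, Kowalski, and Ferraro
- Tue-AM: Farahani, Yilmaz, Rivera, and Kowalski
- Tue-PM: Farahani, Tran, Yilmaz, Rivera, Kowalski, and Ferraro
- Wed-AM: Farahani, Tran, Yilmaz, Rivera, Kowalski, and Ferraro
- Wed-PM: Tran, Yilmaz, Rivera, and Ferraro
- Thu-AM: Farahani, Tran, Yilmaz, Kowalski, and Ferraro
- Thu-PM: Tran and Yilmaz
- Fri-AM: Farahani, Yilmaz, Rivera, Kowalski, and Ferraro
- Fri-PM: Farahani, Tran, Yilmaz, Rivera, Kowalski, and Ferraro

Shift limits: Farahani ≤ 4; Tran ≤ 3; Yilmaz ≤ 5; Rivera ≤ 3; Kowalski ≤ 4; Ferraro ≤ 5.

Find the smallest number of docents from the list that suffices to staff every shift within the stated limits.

2

9 slots to fill and no one can take more than 5, so at least ⌈9/5⌉ = 2 docents are needed.
Farahani and Yilmaz alone can cover everything: Mon-PM→Farahani, Tue-AM→Farahani, Tue-PM→Farahani, Wed-AM→Farahani, Wed-PM→Yilmaz, Thu-AM→Yilmaz, Thu-PM→Yilmaz, Fri-AM→Yilmaz, Fri-PM→Yilmaz.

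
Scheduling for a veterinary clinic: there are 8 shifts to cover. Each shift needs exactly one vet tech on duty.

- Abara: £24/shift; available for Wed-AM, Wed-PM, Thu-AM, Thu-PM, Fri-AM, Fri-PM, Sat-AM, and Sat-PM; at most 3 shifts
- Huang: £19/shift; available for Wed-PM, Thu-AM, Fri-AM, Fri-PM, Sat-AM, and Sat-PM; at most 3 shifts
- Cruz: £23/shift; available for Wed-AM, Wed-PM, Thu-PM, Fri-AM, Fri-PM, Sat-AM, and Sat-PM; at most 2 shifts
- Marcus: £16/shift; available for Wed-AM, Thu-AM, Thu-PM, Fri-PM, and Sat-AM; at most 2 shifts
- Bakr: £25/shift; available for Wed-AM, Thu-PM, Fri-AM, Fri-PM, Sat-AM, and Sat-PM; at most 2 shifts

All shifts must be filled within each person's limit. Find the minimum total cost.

Picking the cheapest available vet tech for each shift independently would cost £137, but that ignores the shift limits.
An optimal schedule: Wed-AM→Marcus, Wed-PM→Huang, Thu-AM→Marcus, Thu-PM→Cruz, Fri-AM→Huang, Fri-PM→Cruz, Sat-AM→Abara, Sat-PM→Huang.
Total: 16 + 19 + 16 + 23 + 19 + 23 + 24 + 19 = £159.

£159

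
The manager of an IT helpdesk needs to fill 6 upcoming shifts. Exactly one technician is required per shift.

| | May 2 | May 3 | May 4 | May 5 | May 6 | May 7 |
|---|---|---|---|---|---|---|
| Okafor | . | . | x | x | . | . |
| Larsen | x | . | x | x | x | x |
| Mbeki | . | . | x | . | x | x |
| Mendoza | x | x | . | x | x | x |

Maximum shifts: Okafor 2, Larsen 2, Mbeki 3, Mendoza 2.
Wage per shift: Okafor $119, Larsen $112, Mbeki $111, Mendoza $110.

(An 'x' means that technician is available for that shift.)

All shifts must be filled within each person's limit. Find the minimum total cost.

$665

May 3 can only be covered by Mendoza, so that assignment is forced.
Picking the cheapest available technician for each shift independently would cost $661, but that ignores the shift limits.
An optimal schedule: May 2→Mendoza, May 3→Mendoza, May 4→Mbeki, May 5→Larsen, May 6→Mbeki, May 7→Mbeki.
Total: 110 + 110 + 111 + 112 + 111 + 111 = $665.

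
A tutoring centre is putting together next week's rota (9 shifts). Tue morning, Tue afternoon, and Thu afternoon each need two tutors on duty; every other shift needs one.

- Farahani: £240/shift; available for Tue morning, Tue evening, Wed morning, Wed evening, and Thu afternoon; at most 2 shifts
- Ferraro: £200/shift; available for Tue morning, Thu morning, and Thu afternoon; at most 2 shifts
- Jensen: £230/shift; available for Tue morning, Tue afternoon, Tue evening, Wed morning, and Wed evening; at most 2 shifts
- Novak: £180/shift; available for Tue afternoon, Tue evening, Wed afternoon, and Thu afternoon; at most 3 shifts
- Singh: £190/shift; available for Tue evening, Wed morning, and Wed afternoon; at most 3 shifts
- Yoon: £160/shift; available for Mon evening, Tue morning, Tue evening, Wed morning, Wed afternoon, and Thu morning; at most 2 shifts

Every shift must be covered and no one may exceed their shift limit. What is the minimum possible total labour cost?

£2340

Mon evening can only be covered by Yoon, so that assignment is forced.
Tue afternoon can only be covered by Jensen and Novak, so that assignment is forced.
Picking the cheapest available tutor for each shift independently would cost £2180, but that ignores the shift limits.
An optimal schedule: Mon evening→Yoon, Tue morning→Ferraro+Farahani, Tue afternoon→Novak+Jensen, Tue evening→Singh, Wed morning→Singh, Wed afternoon→Novak, Wed evening→Jensen, Thu morning→Yoon, Thu afternoon→Novak+Ferraro.
Total: 160 + 200 + 240 + 180 + 230 + 190 + 190 + 180 + 230 + 160 + 180 + 200 = £2340.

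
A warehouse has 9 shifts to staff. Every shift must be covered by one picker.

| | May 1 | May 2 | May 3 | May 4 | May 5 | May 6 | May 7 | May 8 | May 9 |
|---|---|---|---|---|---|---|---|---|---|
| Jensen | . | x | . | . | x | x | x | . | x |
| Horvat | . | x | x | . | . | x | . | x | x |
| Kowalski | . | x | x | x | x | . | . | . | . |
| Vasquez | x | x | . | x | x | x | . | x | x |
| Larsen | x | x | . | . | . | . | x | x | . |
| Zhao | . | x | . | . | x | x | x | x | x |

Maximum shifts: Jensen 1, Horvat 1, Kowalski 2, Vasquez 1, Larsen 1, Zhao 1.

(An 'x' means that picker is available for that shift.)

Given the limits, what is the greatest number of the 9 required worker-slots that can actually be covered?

Total capacity across all pickers is 1+1+2+1+1+1 = 7, and 9 slots are needed, so at most 7 can be filled.
An assignment achieving 7: May 1→Vasquez, May 3→Horvat, May 4→Kowalski, May 5→Kowalski, May 6→Zhao, May 7→Jensen, May 8→Larsen.
Loads: Jensen 1/1, Horvat 1/1, Kowalski 2/2, Vasquez 1/1, Larsen 1/1, Zhao 1/1.

7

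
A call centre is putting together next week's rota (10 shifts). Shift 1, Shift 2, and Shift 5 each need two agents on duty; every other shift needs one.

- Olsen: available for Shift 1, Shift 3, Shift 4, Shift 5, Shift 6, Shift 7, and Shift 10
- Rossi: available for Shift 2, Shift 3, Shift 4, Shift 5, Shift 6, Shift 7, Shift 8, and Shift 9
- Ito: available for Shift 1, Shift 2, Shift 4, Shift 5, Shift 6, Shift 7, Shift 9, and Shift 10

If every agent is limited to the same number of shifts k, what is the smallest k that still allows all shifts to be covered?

5

With 3 agents and 13 worker-slots to fill, someone must work at least ⌈13/3⌉ = 5 shifts, so k ≥ 5.
k = 5 works: Shift 1→Olsen+Ito, Shift 2→Rossi+Ito, Shift 3→Olsen, Shift 4→Olsen, Shift 5→Olsen+Rossi, Shift 6→Rossi, Shift 7→Ito, Shift 8→Rossi, Shift 9→Rossi, Shift 10→Olsen.
Loads: Olsen 5, Rossi 5, Ito 3 — all ≤ 5.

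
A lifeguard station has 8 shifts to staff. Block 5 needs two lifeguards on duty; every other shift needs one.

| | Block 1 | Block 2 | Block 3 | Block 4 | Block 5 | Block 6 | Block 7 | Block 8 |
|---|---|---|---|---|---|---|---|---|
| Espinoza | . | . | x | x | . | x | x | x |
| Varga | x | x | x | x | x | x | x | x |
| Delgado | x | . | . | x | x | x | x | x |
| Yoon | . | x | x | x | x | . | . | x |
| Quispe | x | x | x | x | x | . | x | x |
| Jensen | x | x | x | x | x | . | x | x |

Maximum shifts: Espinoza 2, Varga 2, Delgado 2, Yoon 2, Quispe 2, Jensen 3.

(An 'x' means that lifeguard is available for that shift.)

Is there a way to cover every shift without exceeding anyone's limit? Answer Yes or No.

One valid schedule: Block 1→Varga, Block 2→Varga, Block 3→Espinoza, Block 4→Delgado, Block 5→Yoon+Quispe, Block 6→Espinoza, Block 7→Delgado, Block 8→Yoon.
Loads: Espinoza 2/2, Varga 2/2, Delgado 2/2, Yoon 2/2, Quispe 1/2, Jensen 0/3 — all within limits.

Yes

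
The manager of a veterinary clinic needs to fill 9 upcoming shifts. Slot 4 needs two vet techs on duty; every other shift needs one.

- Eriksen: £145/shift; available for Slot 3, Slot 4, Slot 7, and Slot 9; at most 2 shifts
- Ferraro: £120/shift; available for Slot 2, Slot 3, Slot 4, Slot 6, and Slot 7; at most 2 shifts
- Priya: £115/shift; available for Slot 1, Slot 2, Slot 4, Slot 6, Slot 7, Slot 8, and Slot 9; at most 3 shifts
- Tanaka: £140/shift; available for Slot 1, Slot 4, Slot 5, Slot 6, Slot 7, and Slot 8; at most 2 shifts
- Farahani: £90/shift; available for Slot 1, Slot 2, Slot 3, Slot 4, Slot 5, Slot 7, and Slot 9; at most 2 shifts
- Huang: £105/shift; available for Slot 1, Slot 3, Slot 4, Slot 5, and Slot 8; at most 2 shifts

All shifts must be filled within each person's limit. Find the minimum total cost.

£1115

Picking the cheapest available vet tech for each shift independently would cost £955, but that ignores the shift limits.
An optimal schedule: Slot 1→Huang, Slot 2→Farahani, Slot 3→Ferraro, Slot 4→Ferraro+Tanaka, Slot 5→Farahani, Slot 6→Priya, Slot 7→Priya, Slot 8→Huang, Slot 9→Priya.
Total: 105 + 90 + 120 + 120 + 140 + 90 + 115 + 115 + 105 + 115 = £1115.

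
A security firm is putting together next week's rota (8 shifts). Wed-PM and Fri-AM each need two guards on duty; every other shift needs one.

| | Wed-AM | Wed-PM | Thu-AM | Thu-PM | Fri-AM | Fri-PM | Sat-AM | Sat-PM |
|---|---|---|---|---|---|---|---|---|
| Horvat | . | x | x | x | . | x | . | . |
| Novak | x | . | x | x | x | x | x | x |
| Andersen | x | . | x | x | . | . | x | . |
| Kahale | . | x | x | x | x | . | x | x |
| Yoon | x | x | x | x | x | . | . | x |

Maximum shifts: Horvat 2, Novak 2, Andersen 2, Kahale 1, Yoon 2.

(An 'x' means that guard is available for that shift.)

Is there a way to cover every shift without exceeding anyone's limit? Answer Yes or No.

No

Total capacity is 2+2+2+1+2 = 9 but 10 worker-slots are needed — infeasible.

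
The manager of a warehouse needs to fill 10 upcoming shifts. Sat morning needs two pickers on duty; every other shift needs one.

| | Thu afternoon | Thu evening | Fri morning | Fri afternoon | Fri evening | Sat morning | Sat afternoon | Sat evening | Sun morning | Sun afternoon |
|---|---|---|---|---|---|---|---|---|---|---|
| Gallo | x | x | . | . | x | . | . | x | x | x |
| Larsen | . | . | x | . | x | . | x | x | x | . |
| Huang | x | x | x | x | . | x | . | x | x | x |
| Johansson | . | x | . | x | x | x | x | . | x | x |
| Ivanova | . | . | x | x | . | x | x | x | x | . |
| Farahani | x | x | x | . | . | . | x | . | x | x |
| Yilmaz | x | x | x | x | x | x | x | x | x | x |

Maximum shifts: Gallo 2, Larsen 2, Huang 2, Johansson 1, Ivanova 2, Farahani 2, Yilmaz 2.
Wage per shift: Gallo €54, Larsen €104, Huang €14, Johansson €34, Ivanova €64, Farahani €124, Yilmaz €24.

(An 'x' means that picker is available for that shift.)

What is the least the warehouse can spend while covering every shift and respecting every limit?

Picking the cheapest available picker for each shift independently would cost €184, but that ignores the shift limits.
An optimal schedule: Thu afternoon→Huang, Thu evening→Yilmaz, Fri morning→Ivanova, Fri afternoon→Huang, Fri evening→Yilmaz, Sat morning→Johansson+Ivanova, Sat afternoon→Larsen, Sat evening→Gallo, Sun morning→Larsen, Sun afternoon→Gallo.
Total: 14 + 24 + 64 + 14 + 24 + 34 + 64 + 104 + 54 + 104 + 54 = €554.

€554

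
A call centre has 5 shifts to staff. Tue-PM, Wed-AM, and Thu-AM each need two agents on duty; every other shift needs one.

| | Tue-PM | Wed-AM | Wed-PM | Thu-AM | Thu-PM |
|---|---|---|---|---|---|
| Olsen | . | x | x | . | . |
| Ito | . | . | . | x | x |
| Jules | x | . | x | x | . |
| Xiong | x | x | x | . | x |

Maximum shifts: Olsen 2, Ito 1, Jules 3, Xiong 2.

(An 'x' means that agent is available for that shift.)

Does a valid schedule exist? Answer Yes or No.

Total capacity is 8 and 8 slots are needed, so capacity alone doesn't rule it out.
Shifts {Tue-PM, Wed-AM, Thu-AM, Thu-PM} need 7 worker-slots in total, but the agents available for any of those shifts (Olsen, Ito, Jules, and Xiong) can supply at most 6 among them. So no valid schedule exists.

No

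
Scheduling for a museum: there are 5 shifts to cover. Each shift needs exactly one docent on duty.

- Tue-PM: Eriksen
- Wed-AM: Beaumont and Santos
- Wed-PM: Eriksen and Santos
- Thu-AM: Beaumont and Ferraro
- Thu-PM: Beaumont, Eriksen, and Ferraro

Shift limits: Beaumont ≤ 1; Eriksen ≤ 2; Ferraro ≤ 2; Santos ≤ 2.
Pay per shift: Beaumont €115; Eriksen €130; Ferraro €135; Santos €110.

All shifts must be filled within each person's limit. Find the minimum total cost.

Tue-PM can only be covered by Eriksen, so that assignment is forced.
Picking the cheapest available docent for each shift independently would cost €580, but that ignores the shift limits.
An optimal schedule: Tue-PM→Eriksen, Wed-AM→Santos, Wed-PM→Santos, Thu-AM→Beaumont, Thu-PM→Eriksen.
Total: 130 + 110 + 110 + 115 + 130 = €595.

€595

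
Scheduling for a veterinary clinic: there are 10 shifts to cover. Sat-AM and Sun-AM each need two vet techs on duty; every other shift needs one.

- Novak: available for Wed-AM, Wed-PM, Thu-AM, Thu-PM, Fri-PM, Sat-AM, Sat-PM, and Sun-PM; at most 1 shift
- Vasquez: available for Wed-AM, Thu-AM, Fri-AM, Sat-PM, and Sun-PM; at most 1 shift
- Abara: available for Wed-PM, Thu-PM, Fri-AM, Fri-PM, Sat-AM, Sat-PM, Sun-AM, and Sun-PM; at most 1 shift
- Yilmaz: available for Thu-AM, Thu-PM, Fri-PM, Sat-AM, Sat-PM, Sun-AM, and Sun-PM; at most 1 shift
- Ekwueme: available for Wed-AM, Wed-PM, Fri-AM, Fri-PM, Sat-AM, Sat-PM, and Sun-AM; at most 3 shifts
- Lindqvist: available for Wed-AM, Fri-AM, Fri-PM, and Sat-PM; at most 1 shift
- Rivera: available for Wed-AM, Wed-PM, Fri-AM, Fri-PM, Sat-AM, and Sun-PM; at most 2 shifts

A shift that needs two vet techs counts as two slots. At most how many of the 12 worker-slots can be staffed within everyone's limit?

10

Total capacity across all vet techs is 1+1+1+1+3+1+2 = 10, and 12 slots are needed, so at most 10 can be filled.
An assignment achieving 10: Wed-AM→Vasquez, Wed-PM→Ekwueme, Thu-AM→Novak, Thu-PM→Abara, Fri-AM→Ekwueme, Fri-PM→Lindqvist, Sat-AM→Rivera, Sun-AM→Yilmaz+Ekwueme, Sun-PM→Rivera.
Loads: Novak 1/1, Vasquez 1/1, Abara 1/1, Yilmaz 1/1, Ekwueme 3/3, Lindqvist 1/1, Rivera 2/2.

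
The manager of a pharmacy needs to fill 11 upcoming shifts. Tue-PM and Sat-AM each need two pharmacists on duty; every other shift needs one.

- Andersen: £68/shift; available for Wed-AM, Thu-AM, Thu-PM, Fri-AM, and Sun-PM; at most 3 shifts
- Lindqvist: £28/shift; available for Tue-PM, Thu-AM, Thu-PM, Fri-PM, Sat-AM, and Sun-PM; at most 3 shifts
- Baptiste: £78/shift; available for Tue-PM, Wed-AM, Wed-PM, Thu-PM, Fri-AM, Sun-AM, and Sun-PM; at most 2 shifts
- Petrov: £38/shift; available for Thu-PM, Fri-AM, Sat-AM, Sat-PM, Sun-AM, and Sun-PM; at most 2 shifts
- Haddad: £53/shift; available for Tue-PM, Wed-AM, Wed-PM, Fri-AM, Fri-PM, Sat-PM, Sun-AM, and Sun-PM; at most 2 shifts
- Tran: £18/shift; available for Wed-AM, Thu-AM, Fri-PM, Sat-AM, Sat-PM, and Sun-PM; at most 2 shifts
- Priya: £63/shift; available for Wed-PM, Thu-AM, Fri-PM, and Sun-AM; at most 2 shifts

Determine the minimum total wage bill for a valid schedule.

Picking the cheapest available pharmacist for each shift independently would cost £374, but that ignores the shift limits.
An optimal schedule: Tue-PM→Lindqvist+Haddad, Wed-AM→Andersen, Wed-PM→Haddad, Thu-AM→Lindqvist, Thu-PM→Petrov, Fri-AM→Petrov, Fri-PM→Priya, Sat-AM→Tran+Lindqvist, Sat-PM→Tran, Sun-AM→Priya, Sun-PM→Andersen.
Total: 28 + 53 + 68 + 53 + 28 + 38 + 38 + 63 + 18 + 28 + 18 + 63 + 68 = £564.

£564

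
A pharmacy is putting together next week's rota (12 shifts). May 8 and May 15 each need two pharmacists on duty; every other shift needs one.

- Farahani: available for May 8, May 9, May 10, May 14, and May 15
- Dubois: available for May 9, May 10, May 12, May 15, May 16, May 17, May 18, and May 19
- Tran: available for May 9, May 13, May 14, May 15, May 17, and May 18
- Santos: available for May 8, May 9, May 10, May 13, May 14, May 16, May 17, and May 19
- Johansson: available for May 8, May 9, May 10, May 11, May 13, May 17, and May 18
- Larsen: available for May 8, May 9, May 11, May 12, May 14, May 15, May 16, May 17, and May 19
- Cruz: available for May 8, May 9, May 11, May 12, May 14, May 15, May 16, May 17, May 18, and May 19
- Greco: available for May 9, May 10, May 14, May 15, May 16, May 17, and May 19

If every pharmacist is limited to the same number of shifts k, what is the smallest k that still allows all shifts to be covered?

2

With 8 pharmacists and 14 worker-slots to fill, someone must work at least ⌈14/8⌉ = 2 shifts, so k ≥ 2.
k = 2 works: May 8→Larsen+Cruz, May 9→Johansson, May 10→Farahani, May 11→Johansson, May 12→Dubois, May 13→Tran, May 14→Farahani, May 15→Larsen+Cruz, May 16→Santos, May 17→Tran, May 18→Dubois, May 19→Santos.
Loads: Farahani 2, Dubois 2, Tran 2, Santos 2, Johansson 2, Larsen 2, Cruz 2, Greco 0 — all ≤ 2.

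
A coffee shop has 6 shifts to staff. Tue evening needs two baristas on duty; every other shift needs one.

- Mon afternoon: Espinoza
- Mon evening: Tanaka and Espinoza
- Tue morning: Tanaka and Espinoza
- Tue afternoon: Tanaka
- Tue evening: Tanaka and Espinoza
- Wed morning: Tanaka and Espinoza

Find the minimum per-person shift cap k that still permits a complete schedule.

4

With 2 baristas and 7 worker-slots to fill, someone must work at least ⌈7/2⌉ = 4 shifts, so k ≥ 4.
k = 4 works: Mon afternoon→Espinoza, Mon evening→Tanaka, Tue morning→Tanaka, Tue afternoon→Tanaka, Tue evening→Tanaka+Espinoza, Wed morning→Espinoza.
Loads: Tanaka 4, Espinoza 3 — all ≤ 4.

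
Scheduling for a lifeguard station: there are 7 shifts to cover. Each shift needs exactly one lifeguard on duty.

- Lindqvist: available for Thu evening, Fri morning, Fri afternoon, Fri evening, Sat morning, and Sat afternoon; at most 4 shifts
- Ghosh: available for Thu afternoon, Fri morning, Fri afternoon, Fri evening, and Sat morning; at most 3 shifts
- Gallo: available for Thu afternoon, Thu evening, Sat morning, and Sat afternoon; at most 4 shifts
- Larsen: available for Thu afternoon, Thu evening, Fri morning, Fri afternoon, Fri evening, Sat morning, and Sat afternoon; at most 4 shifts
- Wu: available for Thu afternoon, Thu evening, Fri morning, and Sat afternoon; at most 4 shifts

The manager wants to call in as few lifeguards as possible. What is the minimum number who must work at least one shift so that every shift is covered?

2

7 slots to fill and no one can take more than 4, so at least ⌈7/4⌉ = 2 lifeguards are needed.
Lindqvist and Ghosh alone can cover everything: Thu afternoon→Ghosh, Thu evening→Lindqvist, Fri morning→Lindqvist, Fri afternoon→Lindqvist, Fri evening→Ghosh, Sat morning→Ghosh, Sat afternoon→Lindqvist.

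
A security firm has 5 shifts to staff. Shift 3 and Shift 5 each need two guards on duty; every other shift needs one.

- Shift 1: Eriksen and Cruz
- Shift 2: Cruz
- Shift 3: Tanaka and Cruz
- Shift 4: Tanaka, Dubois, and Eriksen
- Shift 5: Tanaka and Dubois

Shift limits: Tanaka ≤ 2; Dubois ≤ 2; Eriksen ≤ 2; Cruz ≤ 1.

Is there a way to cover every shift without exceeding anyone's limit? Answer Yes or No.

Total capacity is 7 and 7 slots are needed, so capacity alone doesn't rule it out.
Shifts {Shift 2, Shift 3} need 3 worker-slots in total, but the guards available for any of those shifts (Tanaka and Cruz) can supply at most 2 among them. So no valid schedule exists.

No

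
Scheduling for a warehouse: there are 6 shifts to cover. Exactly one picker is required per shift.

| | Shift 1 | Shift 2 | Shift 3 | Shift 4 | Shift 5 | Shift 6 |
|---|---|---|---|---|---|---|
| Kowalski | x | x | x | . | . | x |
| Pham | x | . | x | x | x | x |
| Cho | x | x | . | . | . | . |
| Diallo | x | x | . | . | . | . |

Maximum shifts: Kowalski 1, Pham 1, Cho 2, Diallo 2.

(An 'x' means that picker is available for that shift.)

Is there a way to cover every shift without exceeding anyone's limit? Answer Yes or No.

No

Total capacity is 6 and 6 slots are needed, so capacity alone doesn't rule it out.
Shifts {Shift 4, Shift 5} need 2 worker-slots in total, but the pickers available for any of those shifts (Pham) can supply at most 1 among them. So no valid schedule exists.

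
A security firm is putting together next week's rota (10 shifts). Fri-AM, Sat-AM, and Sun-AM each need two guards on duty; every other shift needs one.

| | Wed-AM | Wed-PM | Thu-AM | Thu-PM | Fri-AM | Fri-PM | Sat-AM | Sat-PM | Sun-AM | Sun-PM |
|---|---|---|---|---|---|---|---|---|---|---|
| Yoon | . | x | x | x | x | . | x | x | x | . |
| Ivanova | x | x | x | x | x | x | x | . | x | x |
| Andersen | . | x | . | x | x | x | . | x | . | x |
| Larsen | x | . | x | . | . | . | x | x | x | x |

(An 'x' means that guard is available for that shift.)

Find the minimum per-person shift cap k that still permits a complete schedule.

4

With 4 guards and 13 worker-slots to fill, someone must work at least ⌈13/4⌉ = 4 shifts, so k ≥ 4.
k = 4 works: Wed-AM→Ivanova, Wed-PM→Yoon, Thu-AM→Yoon, Thu-PM→Yoon, Fri-AM→Yoon+Andersen, Fri-PM→Ivanova, Sat-AM→Ivanova+Larsen, Sat-PM→Andersen, Sun-AM→Ivanova+Larsen, Sun-PM→Andersen.
Loads: Yoon 4, Ivanova 4, Andersen 3, Larsen 2 — all ≤ 4.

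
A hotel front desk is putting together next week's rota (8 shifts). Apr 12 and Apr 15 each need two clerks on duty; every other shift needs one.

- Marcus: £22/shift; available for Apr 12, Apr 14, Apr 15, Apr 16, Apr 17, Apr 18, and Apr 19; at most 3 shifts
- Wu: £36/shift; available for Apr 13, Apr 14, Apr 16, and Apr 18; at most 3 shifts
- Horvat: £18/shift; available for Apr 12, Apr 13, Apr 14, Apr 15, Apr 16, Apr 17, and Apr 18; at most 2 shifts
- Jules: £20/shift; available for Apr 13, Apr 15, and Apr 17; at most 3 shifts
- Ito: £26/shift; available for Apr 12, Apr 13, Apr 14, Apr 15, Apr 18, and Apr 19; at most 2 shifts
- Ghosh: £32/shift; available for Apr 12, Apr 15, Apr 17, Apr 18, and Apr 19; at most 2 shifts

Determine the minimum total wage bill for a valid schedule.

Picking the cheapest available clerk for each shift independently would cost £190, but that ignores the shift limits.
An optimal schedule: Apr 12→Marcus+Ito, Apr 13→Jules, Apr 14→Horvat, Apr 15→Jules+Ito, Apr 16→Horvat, Apr 17→Jules, Apr 18→Marcus, Apr 19→Marcus.
Total: 22 + 26 + 20 + 18 + 20 + 26 + 18 + 20 + 22 + 22 = £214.

£214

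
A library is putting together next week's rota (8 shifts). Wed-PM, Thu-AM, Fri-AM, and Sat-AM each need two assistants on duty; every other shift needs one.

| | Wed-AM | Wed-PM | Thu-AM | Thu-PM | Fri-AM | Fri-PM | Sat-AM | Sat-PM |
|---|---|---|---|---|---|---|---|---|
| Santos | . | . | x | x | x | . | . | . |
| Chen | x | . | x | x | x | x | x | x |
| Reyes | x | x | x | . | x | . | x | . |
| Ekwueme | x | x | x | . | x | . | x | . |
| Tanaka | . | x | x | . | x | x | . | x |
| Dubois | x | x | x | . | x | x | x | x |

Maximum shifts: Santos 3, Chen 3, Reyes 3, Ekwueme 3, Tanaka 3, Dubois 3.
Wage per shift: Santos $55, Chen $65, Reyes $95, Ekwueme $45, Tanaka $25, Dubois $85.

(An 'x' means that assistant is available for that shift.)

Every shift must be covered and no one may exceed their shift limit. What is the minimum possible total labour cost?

$570

Picking the cheapest available assistant for each shift independently would cost $470, but that ignores the shift limits.
An optimal schedule: Wed-AM→Ekwueme, Wed-PM→Tanaka+Ekwueme, Thu-AM→Santos+Chen, Thu-PM→Santos, Fri-AM→Santos+Chen, Fri-PM→Tanaka, Sat-AM→Ekwueme+Chen, Sat-PM→Tanaka.
Total: 45 + 25 + 45 + 55 + 65 + 55 + 55 + 65 + 25 + 45 + 65 + 25 = $570.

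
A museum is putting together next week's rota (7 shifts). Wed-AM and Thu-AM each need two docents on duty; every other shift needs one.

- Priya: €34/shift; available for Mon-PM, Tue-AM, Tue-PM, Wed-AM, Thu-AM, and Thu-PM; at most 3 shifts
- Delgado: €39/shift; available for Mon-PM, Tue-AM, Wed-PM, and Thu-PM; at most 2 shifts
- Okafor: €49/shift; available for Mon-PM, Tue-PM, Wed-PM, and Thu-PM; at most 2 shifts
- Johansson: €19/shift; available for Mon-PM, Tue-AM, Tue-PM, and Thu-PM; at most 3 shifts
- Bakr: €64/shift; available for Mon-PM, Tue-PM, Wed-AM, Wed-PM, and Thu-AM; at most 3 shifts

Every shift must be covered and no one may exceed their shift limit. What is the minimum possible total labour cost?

€326

Wed-AM can only be covered by Priya and Bakr, so that assignment is forced.
Thu-AM can only be covered by Priya and Bakr, so that assignment is forced.
Picking the cheapest available docent for each shift independently would cost €311, but that ignores the shift limits.
An optimal schedule: Mon-PM→Priya, Tue-AM→Johansson, Tue-PM→Johansson, Wed-AM→Priya+Bakr, Wed-PM→Delgado, Thu-AM→Priya+Bakr, Thu-PM→Johansson.
Total: 34 + 19 + 19 + 34 + 64 + 39 + 34 + 64 + 19 = €326.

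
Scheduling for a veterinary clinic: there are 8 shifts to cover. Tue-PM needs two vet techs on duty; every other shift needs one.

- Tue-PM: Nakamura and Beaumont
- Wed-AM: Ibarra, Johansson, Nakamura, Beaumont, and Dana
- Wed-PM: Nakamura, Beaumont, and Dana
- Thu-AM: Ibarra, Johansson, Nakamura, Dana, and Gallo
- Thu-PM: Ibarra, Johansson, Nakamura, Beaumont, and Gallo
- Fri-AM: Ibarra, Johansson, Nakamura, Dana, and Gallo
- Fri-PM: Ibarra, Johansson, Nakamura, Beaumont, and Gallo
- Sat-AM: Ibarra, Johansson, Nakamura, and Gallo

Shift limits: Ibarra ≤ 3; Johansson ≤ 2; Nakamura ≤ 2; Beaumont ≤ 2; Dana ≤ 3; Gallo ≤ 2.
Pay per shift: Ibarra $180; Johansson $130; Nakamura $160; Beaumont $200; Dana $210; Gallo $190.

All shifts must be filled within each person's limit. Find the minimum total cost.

$1510

Tue-PM can only be covered by Nakamura and Beaumont, so that assignment is forced.
Picking the cheapest available vet tech for each shift independently would cost $1300, but that ignores the shift limits.
An optimal schedule: Tue-PM→Nakamura+Beaumont, Wed-AM→Johansson, Wed-PM→Nakamura, Thu-AM→Ibarra, Thu-PM→Ibarra, Fri-AM→Ibarra, Fri-PM→Gallo, Sat-AM→Johansson.
Total: 160 + 200 + 130 + 160 + 180 + 180 + 180 + 190 + 130 = $1510.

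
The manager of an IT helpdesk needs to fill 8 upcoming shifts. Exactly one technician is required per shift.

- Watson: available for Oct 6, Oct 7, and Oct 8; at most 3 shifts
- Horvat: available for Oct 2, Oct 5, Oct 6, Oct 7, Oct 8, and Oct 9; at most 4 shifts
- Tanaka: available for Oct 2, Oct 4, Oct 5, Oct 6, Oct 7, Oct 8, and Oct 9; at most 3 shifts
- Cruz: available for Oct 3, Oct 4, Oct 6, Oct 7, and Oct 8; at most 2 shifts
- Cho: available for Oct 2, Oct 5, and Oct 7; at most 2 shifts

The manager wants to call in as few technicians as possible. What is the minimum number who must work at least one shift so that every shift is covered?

8 slots to fill and no one can take more than 4, so at least ⌈8/4⌉ = 2 technicians are needed.
Any 2 technicians together have capacity at most 4+3 = 7 < 8 slots, so 2 can never suffice.
Watson, Horvat, and Cruz alone can cover everything: Oct 2→Horvat, Oct 3→Cruz, Oct 4→Cruz, Oct 5→Horvat, Oct 6→Watson, Oct 7→Watson, Oct 8→Watson, Oct 9→Horvat.

3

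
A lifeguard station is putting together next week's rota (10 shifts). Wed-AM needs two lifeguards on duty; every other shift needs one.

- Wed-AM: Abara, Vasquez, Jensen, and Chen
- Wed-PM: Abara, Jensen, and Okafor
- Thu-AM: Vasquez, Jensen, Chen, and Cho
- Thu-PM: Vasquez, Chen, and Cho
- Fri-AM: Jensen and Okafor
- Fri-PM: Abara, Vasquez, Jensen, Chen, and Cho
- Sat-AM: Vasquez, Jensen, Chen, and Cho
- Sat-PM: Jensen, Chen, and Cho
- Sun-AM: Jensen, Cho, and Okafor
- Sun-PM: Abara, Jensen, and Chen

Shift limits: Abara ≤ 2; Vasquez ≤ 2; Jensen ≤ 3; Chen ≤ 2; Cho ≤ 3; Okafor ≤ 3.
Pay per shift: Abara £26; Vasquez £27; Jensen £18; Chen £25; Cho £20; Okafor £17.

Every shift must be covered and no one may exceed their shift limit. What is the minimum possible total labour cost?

£215

Picking the cheapest available lifeguard for each shift independently would cost £204, but that ignores the shift limits.
An optimal schedule: Wed-AM→Jensen+Chen, Wed-PM→Okafor, Thu-AM→Cho, Thu-PM→Cho, Fri-AM→Okafor, Fri-PM→Chen, Sat-AM→Cho, Sat-PM→Jensen, Sun-AM→Okafor, Sun-PM→Jensen.
Total: 18 + 25 + 17 + 20 + 20 + 17 + 25 + 20 + 18 + 17 + 18 = £215.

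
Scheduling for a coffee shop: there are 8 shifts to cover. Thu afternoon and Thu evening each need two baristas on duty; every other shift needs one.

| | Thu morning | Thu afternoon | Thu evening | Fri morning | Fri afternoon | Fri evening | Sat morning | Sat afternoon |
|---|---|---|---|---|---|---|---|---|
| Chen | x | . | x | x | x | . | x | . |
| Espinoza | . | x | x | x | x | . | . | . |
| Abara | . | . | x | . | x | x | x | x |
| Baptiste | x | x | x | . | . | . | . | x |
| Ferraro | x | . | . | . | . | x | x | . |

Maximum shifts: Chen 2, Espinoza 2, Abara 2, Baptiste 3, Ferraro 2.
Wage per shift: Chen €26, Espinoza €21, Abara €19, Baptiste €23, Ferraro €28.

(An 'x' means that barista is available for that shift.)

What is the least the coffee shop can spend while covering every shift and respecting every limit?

€229

Thu afternoon can only be covered by Espinoza and Baptiste, so that assignment is forced.
Picking the cheapest available barista for each shift independently would cost €204, but that ignores the shift limits.
An optimal schedule: Thu morning→Baptiste, Thu afternoon→Espinoza+Baptiste, Thu evening→Espinoza+Baptiste, Fri morning→Chen, Fri afternoon→Chen, Fri evening→Abara, Sat morning→Ferraro, Sat afternoon→Abara.
Total: 23 + 21 + 23 + 21 + 23 + 26 + 26 + 19 + 28 + 19 = €229.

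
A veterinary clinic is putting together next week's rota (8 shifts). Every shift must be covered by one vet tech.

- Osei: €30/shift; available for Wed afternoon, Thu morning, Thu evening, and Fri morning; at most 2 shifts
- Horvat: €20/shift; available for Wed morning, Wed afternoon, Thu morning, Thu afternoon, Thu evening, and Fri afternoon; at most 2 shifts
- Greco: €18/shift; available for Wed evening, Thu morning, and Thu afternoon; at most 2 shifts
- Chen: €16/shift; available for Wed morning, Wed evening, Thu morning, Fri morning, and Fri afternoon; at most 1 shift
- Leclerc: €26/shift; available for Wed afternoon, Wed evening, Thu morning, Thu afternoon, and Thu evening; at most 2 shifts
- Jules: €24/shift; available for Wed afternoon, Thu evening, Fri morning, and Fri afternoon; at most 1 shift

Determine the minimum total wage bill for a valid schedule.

€168

Picking the cheapest available vet tech for each shift independently would cost €138, but that ignores the shift limits.
An optimal schedule: Wed morning→Chen, Wed afternoon→Horvat, Wed evening→Greco, Thu morning→Leclerc, Thu afternoon→Greco, Thu evening→Leclerc, Fri morning→Jules, Fri afternoon→Horvat.
Total: 16 + 20 + 18 + 26 + 18 + 26 + 24 + 20 = €168.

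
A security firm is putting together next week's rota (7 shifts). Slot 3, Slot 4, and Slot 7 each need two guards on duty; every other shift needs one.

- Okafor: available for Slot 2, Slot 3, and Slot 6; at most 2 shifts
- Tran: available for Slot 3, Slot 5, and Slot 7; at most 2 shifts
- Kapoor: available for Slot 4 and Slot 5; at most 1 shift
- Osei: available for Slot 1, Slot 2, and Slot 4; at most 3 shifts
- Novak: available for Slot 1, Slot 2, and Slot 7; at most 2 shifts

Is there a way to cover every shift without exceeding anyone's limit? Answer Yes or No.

No

Total capacity is 10 and 10 slots are needed, so capacity alone doesn't rule it out.
Shifts {Slot 3, Slot 4, Slot 5, Slot 7} need 7 worker-slots in total, but the guards available for any of those shifts (Okafor, Tran, Kapoor, Osei, and Novak) can supply at most 6 among them. So no valid schedule exists.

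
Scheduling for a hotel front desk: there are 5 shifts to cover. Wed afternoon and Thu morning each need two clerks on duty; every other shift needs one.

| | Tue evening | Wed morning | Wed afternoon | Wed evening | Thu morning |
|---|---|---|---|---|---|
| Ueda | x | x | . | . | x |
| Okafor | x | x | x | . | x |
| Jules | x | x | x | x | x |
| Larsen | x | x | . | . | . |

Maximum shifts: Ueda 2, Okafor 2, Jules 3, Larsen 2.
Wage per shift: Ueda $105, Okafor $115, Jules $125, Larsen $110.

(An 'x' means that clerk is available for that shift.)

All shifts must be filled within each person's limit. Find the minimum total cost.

$800

Wed afternoon can only be covered by Okafor and Jules, so that assignment is forced.
Wed evening can only be covered by Jules, so that assignment is forced.
Picking the cheapest available clerk for each shift independently would cost $795, but that ignores the shift limits.
An optimal schedule: Tue evening→Ueda, Wed morning→Larsen, Wed afternoon→Okafor+Jules, Wed evening→Jules, Thu morning→Ueda+Okafor.
Total: 105 + 110 + 115 + 125 + 125 + 105 + 115 = $800.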